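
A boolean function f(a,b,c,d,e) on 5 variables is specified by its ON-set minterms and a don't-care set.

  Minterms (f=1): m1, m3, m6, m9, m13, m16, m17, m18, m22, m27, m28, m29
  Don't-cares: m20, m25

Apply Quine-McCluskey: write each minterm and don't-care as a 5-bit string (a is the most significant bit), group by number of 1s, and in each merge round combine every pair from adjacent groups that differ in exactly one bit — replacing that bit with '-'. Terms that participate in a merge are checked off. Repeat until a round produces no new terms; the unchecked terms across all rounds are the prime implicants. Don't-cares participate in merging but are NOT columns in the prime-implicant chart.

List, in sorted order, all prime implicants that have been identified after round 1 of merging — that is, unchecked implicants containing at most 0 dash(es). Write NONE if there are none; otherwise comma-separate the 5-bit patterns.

size-2^0 implicants → 00001(✓)  00011(✓)  00110(✓)  01001(✓)  01101(✓)  10000(✓)  10001(✓)  10010(✓)  10100(✓)  10110(✓)  11001(✓)  11011(✓)  11100(✓)  11101(✓)
size-2^1 implicants → -0001(✓)  -0110  -1001(✓)  -1101(✓)  0-001(✓)  000-1  01-01(✓)  1-001(✓)  1-100  10-00(✓)  10-10(✓)  100-0(✓)  1000-  101-0(✓)  11-01(✓)  110-1  1110-
size-2^2 implicants → --001  -1-01  10--0
Unchecked terms (primes): --001, -0110, -1-01, 000-1, 1-100, 10--0, 1000-, 110-1, 1110-

NONE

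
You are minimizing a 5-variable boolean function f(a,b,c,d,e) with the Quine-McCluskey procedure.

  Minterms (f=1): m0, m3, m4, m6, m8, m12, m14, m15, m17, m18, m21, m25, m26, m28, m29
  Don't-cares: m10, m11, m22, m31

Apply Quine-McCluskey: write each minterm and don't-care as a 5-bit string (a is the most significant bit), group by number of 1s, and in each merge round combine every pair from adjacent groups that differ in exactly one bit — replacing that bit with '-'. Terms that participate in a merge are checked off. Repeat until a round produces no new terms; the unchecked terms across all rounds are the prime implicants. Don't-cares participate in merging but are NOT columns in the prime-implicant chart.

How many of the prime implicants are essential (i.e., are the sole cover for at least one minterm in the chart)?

[col 0] 00000*, 00011*, 00100*, 00110*, 01000*, 01010*, 01011*, 01100*, 01110*, 01111*, 10001*, 10010*, 10101*, 10110*, 11001*, 11010*, 11100*, 11101*, 11111*
[col 1] -0110, -1010, -1100, -1111, 0-000*, 0-011, 0-100*, 0-110*, 00-00*, 001-0*, 01-00*, 01-10*, 01-11*, 010-0*, 0101-*, 011-0*, 0111-*, 1-001*, 1-010, 1-101*, 10-01*, 10-10, 11-01*, 111-1, 1110-
[col 2] 0--00, 0-1-0, 01--0, 01-1-, 1--01
Prime implicants: -0110, -1010, -1100, -1111, 0--00, 0-011, 0-1-0, 01--0, 01-1-, 1--01, 1-010, 10-10, 111-1, 1110-
PI chart (minterm → PIs covering it):
  0 | 0--00  (sole → essential)
  3 | 0-011  (sole → essential)
  4 | 0--00,0-1-0
  6 | -0110,0-1-0
  8 | 0--00,01--0
  12 | -1100,0--00,0-1-0,01--0
  14 | 0-1-0,01--0,01-1-
  15 | -1111,01-1-
  17 | 1--01  (sole → essential)
  18 | 1-010,10-10
  21 | 1--01  (sole → essential)
  25 | 1--01  (sole → essential)
  26 | -1010,1-010
  28 | -1100,1110-
  29 | 1--01,111-1,1110-
Essential prime implicants: 0--00, 0-011, 1--01

3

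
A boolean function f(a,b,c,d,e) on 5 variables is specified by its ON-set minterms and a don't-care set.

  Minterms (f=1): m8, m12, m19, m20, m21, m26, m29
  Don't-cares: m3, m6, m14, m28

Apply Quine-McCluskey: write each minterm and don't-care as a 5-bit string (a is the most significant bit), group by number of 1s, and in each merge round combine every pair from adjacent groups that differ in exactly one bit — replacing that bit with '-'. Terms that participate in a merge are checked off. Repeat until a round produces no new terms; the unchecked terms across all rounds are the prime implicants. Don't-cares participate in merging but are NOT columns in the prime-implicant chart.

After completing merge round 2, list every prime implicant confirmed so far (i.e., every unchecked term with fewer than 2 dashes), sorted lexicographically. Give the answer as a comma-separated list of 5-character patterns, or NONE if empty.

-0011, -1100, 0-110, 01-00, 011-0, 11010

size-2^0 implicants → 00011(✓)  00110(✓)  01000(✓)  01100(✓)  01110(✓)  10011(✓)  10100(✓)  10101(✓)  11010  11100(✓)  11101(✓)
size-2^1 implicants → -0011  -1100  0-110  01-00  011-0  1-100(✓)  1-101(✓)  1010-(✓)  1110-(✓)
size-2^2 implicants → 1-10-
Unchecked terms (primes): -0011, -1100, 0-110, 01-00, 011-0, 1-10-, 11010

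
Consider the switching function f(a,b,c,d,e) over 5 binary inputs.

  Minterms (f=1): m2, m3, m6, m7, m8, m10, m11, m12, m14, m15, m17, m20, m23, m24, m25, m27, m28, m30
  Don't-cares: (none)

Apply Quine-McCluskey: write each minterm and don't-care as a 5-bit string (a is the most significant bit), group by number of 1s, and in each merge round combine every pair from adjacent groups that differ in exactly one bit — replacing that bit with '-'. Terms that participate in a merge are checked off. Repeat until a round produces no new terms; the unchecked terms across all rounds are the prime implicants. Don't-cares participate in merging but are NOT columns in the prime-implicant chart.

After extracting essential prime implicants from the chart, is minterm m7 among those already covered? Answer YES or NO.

YES

[col 0] 00010*, 00011*, 00110*, 00111*, 01000*, 01010*, 01011*, 01100*, 01110*, 01111*, 10001*, 10100*, 10111*, 11000*, 11001*, 11011*, 11100*, 11110*
[col 1] -0111, -1000*, -1011, -1100*, -1110*, 0-010*, 0-011*, 0-110*, 0-111*, 00-10*, 00-11*, 0001-*, 0011-*, 01-00*, 01-10*, 01-11*, 010-0*, 0101-*, 011-0*, 0111-*, 1-001, 1-100, 11-00*, 110-1, 1100-, 111-0*
[col 2] -1-00, -11-0, 0--10*, 0--11*, 0-01-*, 0-11-*, 00-1-*, 01--0, 01-1-*
[col 3] 0--1-
Prime implicants: -0111, -1-00, -1011, -11-0, 0--1-, 01--0, 1-001, 1-100, 110-1, 1100-
PI chart (minterm → PIs covering it):
  2 | 0--1-  (sole → essential)
  3 | 0--1-  (sole → essential)
  6 | 0--1-  (sole → essential)
  7 | -0111,0--1-
  8 | -1-00,01--0
  10 | 0--1-,01--0
  11 | -1011,0--1-
  12 | -1-00,-11-0,01--0
  14 | -11-0,0--1-,01--0
  15 | 0--1-  (sole → essential)
  17 | 1-001  (sole → essential)
  20 | 1-100  (sole → essential)
  23 | -0111  (sole → essential)
  24 | -1-00,1100-
  25 | 1-001,110-1,1100-
  27 | -1011,110-1
  28 | -1-00,-11-0,1-100
  30 | -11-0  (sole → essential)
Essential prime implicants: -0111, -11-0, 0--1-, 1-001, 1-100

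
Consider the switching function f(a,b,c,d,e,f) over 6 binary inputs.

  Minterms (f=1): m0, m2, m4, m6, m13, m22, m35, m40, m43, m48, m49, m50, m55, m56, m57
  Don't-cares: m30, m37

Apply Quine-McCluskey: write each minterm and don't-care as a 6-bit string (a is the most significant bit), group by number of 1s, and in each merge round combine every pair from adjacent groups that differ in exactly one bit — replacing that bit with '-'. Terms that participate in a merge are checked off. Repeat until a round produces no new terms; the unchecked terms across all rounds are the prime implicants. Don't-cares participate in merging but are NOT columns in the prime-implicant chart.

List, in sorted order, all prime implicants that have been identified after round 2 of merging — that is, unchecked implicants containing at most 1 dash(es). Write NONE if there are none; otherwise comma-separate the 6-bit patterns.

Round 0: 000000✓ 000010✓ 000100✓ 000110✓ 001101 010110✓ 011110✓ 100011✓ 100101 101000✓ 101011✓ 110000✓ 110001✓ 110010✓ 110111 111000✓ 111001✓
Round 1: 0-0110 000-00✓ 000-10✓ 0000-0✓ 0001-0✓ 01-110 1-1000 10-011 11-000✓ 11-001✓ 1100-0 11000-✓ 11100-✓
Round 2: 000--0 11-00-
PIs = {0-0110, 000--0, 001101, 01-110, 1-1000, 10-011, 100101, 11-00-, 1100-0, 110111}

0-0110, 001101, 01-110, 1-1000, 10-011, 100101, 1100-0, 110111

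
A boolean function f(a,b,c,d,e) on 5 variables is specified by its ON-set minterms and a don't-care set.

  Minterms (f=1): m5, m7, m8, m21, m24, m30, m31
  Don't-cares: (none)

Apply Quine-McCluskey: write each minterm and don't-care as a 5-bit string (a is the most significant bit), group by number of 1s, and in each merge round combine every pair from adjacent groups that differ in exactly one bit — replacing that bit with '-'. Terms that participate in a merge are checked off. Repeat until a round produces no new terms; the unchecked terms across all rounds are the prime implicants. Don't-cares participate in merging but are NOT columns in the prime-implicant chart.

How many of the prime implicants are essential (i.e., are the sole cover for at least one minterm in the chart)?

[col 0] 00101*, 00111*, 01000*, 10101*, 11000*, 11110*, 11111*
[col 1] -0101, -1000, 001-1, 1111-
Prime implicants: -0101, -1000, 001-1, 1111-
PI chart (minterm → PIs covering it):
  5 | -0101,001-1
  7 | 001-1  (sole → essential)
  8 | -1000  (sole → essential)
  21 | -0101  (sole → essential)
  24 | -1000  (sole → essential)
  30 | 1111-  (sole → essential)
  31 | 1111-  (sole → essential)
Essential prime implicants: -0101, -1000, 001-1, 1111-

4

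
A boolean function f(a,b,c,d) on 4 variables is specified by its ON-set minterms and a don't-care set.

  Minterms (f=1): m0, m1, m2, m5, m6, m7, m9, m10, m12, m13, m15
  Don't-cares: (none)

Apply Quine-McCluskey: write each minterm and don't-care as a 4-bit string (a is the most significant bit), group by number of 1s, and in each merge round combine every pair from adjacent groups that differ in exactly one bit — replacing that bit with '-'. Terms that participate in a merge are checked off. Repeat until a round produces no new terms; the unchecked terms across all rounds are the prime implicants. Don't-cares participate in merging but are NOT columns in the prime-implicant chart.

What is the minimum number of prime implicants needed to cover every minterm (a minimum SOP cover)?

[col 0] 0000*, 0001*, 0010*, 0101*, 0110*, 0111*, 1001*, 1010*, 1100*, 1101*, 1111*
[col 1] -001*, -010, -101*, -111*, 0-01*, 0-10, 00-0, 000-, 01-1*, 011-, 1-01*, 11-1*, 110-
[col 2] --01, -1-1
Prime implicants: --01, -010, -1-1, 0-10, 00-0, 000-, 011-, 110-
PI chart (minterm → PIs covering it):
  0 | 00-0,000-
  1 | --01,000-
  2 | -010,0-10,00-0
  5 | --01,-1-1
  6 | 0-10,011-
  7 | -1-1,011-
  9 | --01  (sole → essential)
  10 | -010  (sole → essential)
  12 | 110-  (sole → essential)
  13 | --01,-1-1,110-
  15 | -1-1  (sole → essential)
Essential prime implicants: --01, -010, -1-1, 110-
Petrick residual → 0-10, 00-0
Minimum SOP uses 6 PIs: c'd + b'cd' + bd + a'cd' + a'b'd' + abc'

6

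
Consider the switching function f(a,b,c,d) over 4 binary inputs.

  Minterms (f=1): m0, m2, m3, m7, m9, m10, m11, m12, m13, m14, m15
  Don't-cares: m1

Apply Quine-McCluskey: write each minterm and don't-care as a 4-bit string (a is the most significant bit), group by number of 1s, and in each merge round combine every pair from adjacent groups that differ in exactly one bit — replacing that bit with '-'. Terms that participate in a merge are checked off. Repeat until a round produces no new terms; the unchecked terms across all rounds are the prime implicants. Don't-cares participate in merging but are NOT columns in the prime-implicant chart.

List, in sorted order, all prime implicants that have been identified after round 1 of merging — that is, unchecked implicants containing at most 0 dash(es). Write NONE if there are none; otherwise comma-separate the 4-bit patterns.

NONE

Round 0: 0000✓ 0001✓ 0010✓ 0011✓ 0111✓ 1001✓ 1010✓ 1011✓ 1100✓ 1101✓ 1110✓ 1111✓
Round 1: -001✓ -010✓ -011✓ -111✓ 0-11✓ 00-0✓ 00-1✓ 000-✓ 001-✓ 1-01✓ 1-10✓ 1-11✓ 10-1✓ 101-✓ 11-0✓ 11-1✓ 110-✓ 111-✓
Round 2: --11 -0-1 -01- 00-- 1--1 1-1- 11--
PIs = {--11, -0-1, -01-, 00--, 1--1, 1-1-, 11--}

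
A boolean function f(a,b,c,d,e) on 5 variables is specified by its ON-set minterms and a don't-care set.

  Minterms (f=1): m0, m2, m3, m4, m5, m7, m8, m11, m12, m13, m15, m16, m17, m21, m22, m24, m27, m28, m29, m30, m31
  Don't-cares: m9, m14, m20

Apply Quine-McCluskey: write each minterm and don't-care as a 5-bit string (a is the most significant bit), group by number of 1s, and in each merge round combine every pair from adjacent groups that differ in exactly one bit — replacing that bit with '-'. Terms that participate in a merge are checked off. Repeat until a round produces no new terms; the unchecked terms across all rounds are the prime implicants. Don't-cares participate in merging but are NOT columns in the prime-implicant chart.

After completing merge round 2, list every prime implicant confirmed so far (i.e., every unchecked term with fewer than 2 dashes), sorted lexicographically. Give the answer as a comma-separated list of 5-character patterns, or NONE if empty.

size-2^0 implicants → 00000(✓)  00010(✓)  00011(✓)  00100(✓)  00101(✓)  00111(✓)  01000(✓)  01001(✓)  01011(✓)  01100(✓)  01101(✓)  01110(✓)  01111(✓)  10000(✓)  10001(✓)  10100(✓)  10101(✓)  10110(✓)  11000(✓)  11011(✓)  11100(✓)  11101(✓)  11110(✓)  11111(✓)
size-2^1 implicants → -0000(✓)  -0100(✓)  -0101(✓)  -1000(✓)  -1011(✓)  -1100(✓)  -1101(✓)  -1110(✓)  -1111(✓)  0-000(✓)  0-011(✓)  0-100(✓)  0-101(✓)  0-111(✓)  00-00(✓)  00-11(✓)  000-0  0001-  001-1(✓)  0010-(✓)  01-00(✓)  01-01(✓)  01-11(✓)  010-1(✓)  0100-(✓)  011-0(✓)  011-1(✓)  0110-(✓)  0111-(✓)  1-000(✓)  1-100(✓)  1-101(✓)  1-110(✓)  10-00(✓)  10-01(✓)  1000-(✓)  101-0(✓)  1010-(✓)  11-00(✓)  11-11(✓)  111-0(✓)  111-1(✓)  1110-(✓)  1111-(✓)
size-2^2 implicants → --000(✓)  --100(✓)  --101(✓)  -0-00(✓)  -010-(✓)  -1-00(✓)  -1-11  -11-0(✓)  -11-1(✓)  -110-(✓)  -111-(✓)  0--00(✓)  0--11  0-1-1  0-10-(✓)  01--1  01-0-  011--(✓)  1--00(✓)  1-1-0  1-10-(✓)  10-0-  111--(✓)
size-2^3 implicants → ---00  --10-  -11--
Unchecked terms (primes): ---00, --10-, -1-11, -11--, 0--11, 0-1-1, 000-0, 0001-, 01--1, 01-0-, 1-1-0, 10-0-

000-0, 0001-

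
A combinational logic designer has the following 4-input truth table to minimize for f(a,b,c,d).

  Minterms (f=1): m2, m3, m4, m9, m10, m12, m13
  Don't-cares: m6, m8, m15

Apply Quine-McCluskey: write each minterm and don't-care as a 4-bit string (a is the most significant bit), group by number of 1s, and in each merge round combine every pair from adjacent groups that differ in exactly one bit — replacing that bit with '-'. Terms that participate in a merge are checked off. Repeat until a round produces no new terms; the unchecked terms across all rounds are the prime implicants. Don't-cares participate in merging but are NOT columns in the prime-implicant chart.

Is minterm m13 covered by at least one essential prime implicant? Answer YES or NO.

YES

Round 0: 0010✓ 0011✓ 0100✓ 0110✓ 1000✓ 1001✓ 1010✓ 1100✓ 1101✓ 1111✓
Round 1: -010 -100 0-10 001- 01-0 1-00✓ 1-01✓ 10-0 100-✓ 11-1 110-✓
Round 2: 1-0-
PIs = {-010, -100, 0-10, 001-, 01-0, 1-0-, 10-0, 11-1}
Coverage chart:
  m2: -010,0-10,001-
  m3: 001- ←essential
  m4: -100,01-0
  m9: 1-0- ←essential
  m10: -010,10-0
  m12: -100,1-0-
  m13: 1-0-,11-1
Essential: 001-, 1-0-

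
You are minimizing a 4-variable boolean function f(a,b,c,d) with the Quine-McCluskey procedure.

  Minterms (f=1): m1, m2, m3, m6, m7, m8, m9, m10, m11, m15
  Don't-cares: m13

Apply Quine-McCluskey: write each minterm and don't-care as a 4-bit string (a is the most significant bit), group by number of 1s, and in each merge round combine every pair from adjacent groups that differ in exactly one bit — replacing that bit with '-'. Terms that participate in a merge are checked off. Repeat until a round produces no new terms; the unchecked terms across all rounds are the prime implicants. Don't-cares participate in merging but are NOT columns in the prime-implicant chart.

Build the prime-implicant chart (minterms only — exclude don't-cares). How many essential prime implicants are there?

[col 0] 0001*, 0010*, 0011*, 0110*, 0111*, 1000*, 1001*, 1010*, 1011*, 1101*, 1111*
[col 1] -001*, -010*, -011*, -111*, 0-10*, 0-11*, 00-1*, 001-*, 011-*, 1-01*, 1-11*, 10-0*, 10-1*, 100-*, 101-*, 11-1*
[col 2] --11, -0-1, -01-, 0-1-, 1--1, 10--
Prime implicants: --11, -0-1, -01-, 0-1-, 1--1, 10--
PI chart (minterm → PIs covering it):
  1 | -0-1  (sole → essential)
  2 | -01-,0-1-
  3 | --11,-0-1,-01-,0-1-
  6 | 0-1-  (sole → essential)
  7 | --11,0-1-
  8 | 10--  (sole → essential)
  9 | -0-1,1--1,10--
  10 | -01-,10--
  11 | --11,-0-1,-01-,1--1,10--
  15 | --11,1--1
Essential prime implicants: -0-1, 0-1-, 10--

3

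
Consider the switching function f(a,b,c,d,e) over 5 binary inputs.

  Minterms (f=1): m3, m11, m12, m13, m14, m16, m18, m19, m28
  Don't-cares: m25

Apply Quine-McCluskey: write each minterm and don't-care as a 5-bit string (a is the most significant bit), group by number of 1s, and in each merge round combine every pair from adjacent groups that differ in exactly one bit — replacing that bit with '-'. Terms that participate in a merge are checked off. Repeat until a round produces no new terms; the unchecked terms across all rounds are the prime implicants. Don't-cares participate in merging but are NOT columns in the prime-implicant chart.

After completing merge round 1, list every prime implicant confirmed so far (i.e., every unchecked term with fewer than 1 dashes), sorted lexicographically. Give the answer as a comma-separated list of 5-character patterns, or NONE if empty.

11001

size-2^0 implicants → 00011(✓)  01011(✓)  01100(✓)  01101(✓)  01110(✓)  10000(✓)  10010(✓)  10011(✓)  11001  11100(✓)
size-2^1 implicants → -0011  -1100  0-011  011-0  0110-  100-0  1001-
Unchecked terms (primes): -0011, -1100, 0-011, 011-0, 0110-, 100-0, 1001-, 11001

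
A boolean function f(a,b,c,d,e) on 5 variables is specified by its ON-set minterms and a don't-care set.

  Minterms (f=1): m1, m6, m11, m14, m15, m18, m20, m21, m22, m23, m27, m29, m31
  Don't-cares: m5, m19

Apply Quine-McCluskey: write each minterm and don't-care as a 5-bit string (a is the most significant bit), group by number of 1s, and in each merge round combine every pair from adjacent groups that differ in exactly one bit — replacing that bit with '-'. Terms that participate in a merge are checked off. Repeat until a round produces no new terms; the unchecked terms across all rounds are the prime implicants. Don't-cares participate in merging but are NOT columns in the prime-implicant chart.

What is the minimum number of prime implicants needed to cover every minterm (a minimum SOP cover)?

[col 0] 00001*, 00101*, 00110*, 01011*, 01110*, 01111*, 10010*, 10011*, 10100*, 10101*, 10110*, 10111*, 11011*, 11101*, 11111*
[col 1] -0101, -0110, -1011*, -1111*, 0-110, 00-01, 01-11*, 0111-, 1-011*, 1-101*, 1-111*, 10-10*, 10-11*, 1001-*, 101-0*, 101-1*, 1010-*, 1011-*, 11-11*, 111-1*
[col 2] -1-11, 1--11, 1-1-1, 10-1-, 101--
Prime implicants: -0101, -0110, -1-11, 0-110, 00-01, 0111-, 1--11, 1-1-1, 10-1-, 101--
PI chart (minterm → PIs covering it):
  1 | 00-01  (sole → essential)
  6 | -0110,0-110
  11 | -1-11  (sole → essential)
  14 | 0-110,0111-
  15 | -1-11,0111-
  18 | 10-1-  (sole → essential)
  20 | 101--  (sole → essential)
  21 | -0101,1-1-1,101--
  22 | -0110,10-1-,101--
  23 | 1--11,1-1-1,10-1-,101--
  27 | -1-11,1--11
  29 | 1-1-1  (sole → essential)
  31 | -1-11,1--11,1-1-1
Essential prime implicants: -1-11, 00-01, 1-1-1, 10-1-, 101--
Petrick residual → 0-110
Minimum SOP uses 6 PIs: bde + a'cde' + a'b'd'e + ace + ab'd + ab'c

6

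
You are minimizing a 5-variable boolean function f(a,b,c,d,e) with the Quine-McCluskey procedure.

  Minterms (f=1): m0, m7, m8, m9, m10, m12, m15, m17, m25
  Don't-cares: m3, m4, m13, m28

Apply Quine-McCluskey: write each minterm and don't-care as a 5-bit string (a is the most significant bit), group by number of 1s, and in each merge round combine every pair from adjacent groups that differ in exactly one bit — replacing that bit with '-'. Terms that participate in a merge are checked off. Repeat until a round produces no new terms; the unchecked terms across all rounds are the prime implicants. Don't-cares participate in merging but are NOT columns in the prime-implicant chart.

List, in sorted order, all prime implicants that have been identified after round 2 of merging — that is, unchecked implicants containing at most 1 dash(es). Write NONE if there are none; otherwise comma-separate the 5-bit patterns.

-1001, -1100, 0-111, 00-11, 010-0, 011-1, 1-001

Round 0: 00000✓ 00011✓ 00100✓ 00111✓ 01000✓ 01001✓ 01010✓ 01100✓ 01101✓ 01111✓ 10001✓ 11001✓ 11100✓
Round 1: -1001 -1100 0-000✓ 0-100✓ 0-111 00-00✓ 00-11 01-00✓ 01-01✓ 010-0 0100-✓ 011-1 0110-✓ 1-001
Round 2: 0--00 01-0-
PIs = {-1001, -1100, 0--00, 0-111, 00-11, 01-0-, 010-0, 011-1, 1-001}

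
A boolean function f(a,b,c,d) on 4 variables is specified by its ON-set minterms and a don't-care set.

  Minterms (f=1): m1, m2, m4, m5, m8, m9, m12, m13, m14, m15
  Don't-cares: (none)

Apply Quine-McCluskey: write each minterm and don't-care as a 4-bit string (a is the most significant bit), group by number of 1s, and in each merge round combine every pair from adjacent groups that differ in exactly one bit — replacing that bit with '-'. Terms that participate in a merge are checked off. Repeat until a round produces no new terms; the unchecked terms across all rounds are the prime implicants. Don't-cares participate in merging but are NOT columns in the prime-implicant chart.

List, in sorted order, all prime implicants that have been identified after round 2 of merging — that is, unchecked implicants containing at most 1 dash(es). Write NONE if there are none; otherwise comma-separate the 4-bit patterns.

Round 0: 0001✓ 0010 0100✓ 0101✓ 1000✓ 1001✓ 1100✓ 1101✓ 1110✓ 1111✓
Round 1: -001✓ -100✓ -101✓ 0-01✓ 010-✓ 1-00✓ 1-01✓ 100-✓ 11-0✓ 11-1✓ 110-✓ 111-✓
Round 2: --01 -10- 1-0- 11--
PIs = {--01, -10-, 0010, 1-0-, 11--}

0010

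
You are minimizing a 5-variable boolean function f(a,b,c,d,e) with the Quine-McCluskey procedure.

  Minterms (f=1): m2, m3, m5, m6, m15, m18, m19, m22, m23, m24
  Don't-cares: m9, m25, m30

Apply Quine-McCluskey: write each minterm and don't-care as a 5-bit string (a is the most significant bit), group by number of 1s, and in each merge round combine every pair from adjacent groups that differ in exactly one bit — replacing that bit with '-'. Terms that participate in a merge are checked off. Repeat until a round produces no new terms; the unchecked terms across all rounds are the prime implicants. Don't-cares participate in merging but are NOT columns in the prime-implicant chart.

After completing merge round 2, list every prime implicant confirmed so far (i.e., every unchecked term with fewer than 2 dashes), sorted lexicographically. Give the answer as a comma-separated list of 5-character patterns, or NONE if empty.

Round 0: 00010✓ 00011✓ 00101 00110✓ 01001✓ 01111 10010✓ 10011✓ 10110✓ 10111✓ 11000✓ 11001✓ 11110✓
Round 1: -0010✓ -0011✓ -0110✓ -1001 00-10✓ 0001-✓ 1-110 10-10✓ 10-11✓ 1001-✓ 1011-✓ 1100-
Round 2: -0-10 -001- 10-1-
PIs = {-0-10, -001-, -1001, 00101, 01111, 1-110, 10-1-, 1100-}

-1001, 00101, 01111, 1-110, 1100-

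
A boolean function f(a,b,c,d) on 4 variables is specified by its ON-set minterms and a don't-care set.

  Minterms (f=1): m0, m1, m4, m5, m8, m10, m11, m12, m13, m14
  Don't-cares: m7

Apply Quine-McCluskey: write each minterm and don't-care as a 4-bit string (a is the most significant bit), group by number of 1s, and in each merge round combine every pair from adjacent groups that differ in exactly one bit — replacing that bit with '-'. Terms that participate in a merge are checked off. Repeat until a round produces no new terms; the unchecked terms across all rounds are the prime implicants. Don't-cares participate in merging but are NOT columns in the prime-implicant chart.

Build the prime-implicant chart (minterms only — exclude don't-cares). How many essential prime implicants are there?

[col 0] 0000*, 0001*, 0100*, 0101*, 0111*, 1000*, 1010*, 1011*, 1100*, 1101*, 1110*
[col 1] -000*, -100*, -101*, 0-00*, 0-01*, 000-*, 01-1, 010-*, 1-00*, 1-10*, 10-0*, 101-, 11-0*, 110-*
[col 2] --00, -10-, 0-0-, 1--0
Prime implicants: --00, -10-, 0-0-, 01-1, 1--0, 101-
PI chart (minterm → PIs covering it):
  0 | --00,0-0-
  1 | 0-0-  (sole → essential)
  4 | --00,-10-,0-0-
  5 | -10-,0-0-,01-1
  8 | --00,1--0
  10 | 1--0,101-
  11 | 101-  (sole → essential)
  12 | --00,-10-,1--0
  13 | -10-  (sole → essential)
  14 | 1--0  (sole → essential)
Essential prime implicants: -10-, 0-0-, 1--0, 101-

4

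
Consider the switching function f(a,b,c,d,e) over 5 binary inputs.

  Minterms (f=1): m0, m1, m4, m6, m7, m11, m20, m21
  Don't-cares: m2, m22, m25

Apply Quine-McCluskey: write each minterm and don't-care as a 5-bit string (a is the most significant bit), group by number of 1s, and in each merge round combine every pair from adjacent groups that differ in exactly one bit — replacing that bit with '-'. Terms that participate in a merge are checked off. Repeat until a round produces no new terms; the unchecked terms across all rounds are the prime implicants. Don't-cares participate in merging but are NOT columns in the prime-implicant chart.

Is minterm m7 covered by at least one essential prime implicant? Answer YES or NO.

Round 0: 00000✓ 00001✓ 00010✓ 00100✓ 00110✓ 00111✓ 01011 10100✓ 10101✓ 10110✓ 11001
Round 1: -0100✓ -0110✓ 00-00✓ 00-10✓ 000-0✓ 0000- 001-0✓ 0011- 101-0✓ 1010-
Round 2: -01-0 00--0
PIs = {-01-0, 00--0, 0000-, 0011-, 01011, 1010-, 11001}
Coverage chart:
  m0: 00--0,0000-
  m1: 0000- ←essential
  m4: -01-0,00--0
  m6: -01-0,00--0,0011-
  m7: 0011- ←essential
  m11: 01011 ←essential
  m20: -01-0,1010-
  m21: 1010- ←essential
Essential: 0000-, 0011-, 01011, 1010-

YES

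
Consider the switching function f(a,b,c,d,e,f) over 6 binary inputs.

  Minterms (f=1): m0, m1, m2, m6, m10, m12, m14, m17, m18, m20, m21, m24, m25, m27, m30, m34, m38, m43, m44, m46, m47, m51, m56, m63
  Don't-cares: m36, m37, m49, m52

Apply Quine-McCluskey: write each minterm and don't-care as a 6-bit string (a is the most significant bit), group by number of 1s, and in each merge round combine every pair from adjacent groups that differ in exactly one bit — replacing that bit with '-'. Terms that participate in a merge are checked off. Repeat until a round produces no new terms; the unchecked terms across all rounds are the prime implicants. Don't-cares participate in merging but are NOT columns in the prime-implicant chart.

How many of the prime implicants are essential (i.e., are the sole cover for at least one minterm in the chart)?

10

Round 0: 000000✓ 000001✓ 000010✓ 000110✓ 001010✓ 001100✓ 001110✓ 010001✓ 010010✓ 010100✓ 010101✓ 011000✓ 011001✓ 011011✓ 011110✓ 100010✓ 100100✓ 100101✓ 100110✓ 101011✓ 101100✓ 101110✓ 101111✓ 110001✓ 110011✓ 110100✓ 111000✓ 111111✓
Round 1: -00010✓ -00110✓ -01100✓ -01110✓ -10001 -10100 -11000 0-0001 0-0010 0-1110 00-010✓ 00-110✓ 000-10✓ 0000-0 00000- 001-10✓ 0011-0✓ 01-001 010-01 01010- 0110-1 01100- 1-0100 1-1111 10-100✓ 10-110✓ 100-10✓ 1001-0✓ 10010- 101-11 1011-0✓ 10111- 1100-1
Round 2: -0-110 -00-10 -011-0 00--10 10-1-0
PIs = {-0-110, -00-10, -011-0, -10001, -10100, -11000, 0-0001, 0-0010, 0-1110, 00--10, 0000-0, 00000-, 01-001, 010-01, 01010-, 0110-1, 01100-, 1-0100, 1-1111, 10-1-0, 10010-, 101-11, 10111-, 1100-1}
Coverage chart:
  m0: 0000-0,00000-
  m1: 0-0001,00000-
  m2: -00-10,0-0010,00--10,0000-0
  m6: -0-110,-00-10,00--10
  m10: 00--10 ←essential
  m12: -011-0 ←essential
  m14: -0-110,-011-0,0-1110,00--10
  m17: -10001,0-0001,01-001,010-01
  m18: 0-0010 ←essential
  m20: -10100,01010-
  m21: 010-01,01010-
  m24: -11000,01100-
  m25: 01-001,0110-1,01100-
  m27: 0110-1 ←essential
  m30: 0-1110 ←essential
  m34: -00-10 ←essential
  m38: -0-110,-00-10,10-1-0
  m43: 101-11 ←essential
  m44: -011-0,10-1-0
  m46: -0-110,-011-0,10-1-0,10111-
  m47: 1-1111,101-11,10111-
  m51: 1100-1 ←essential
  m56: -11000 ←essential
  m63: 1-1111 ←essential
Essential: -00-10, -011-0, -11000, 0-0010, 0-1110, 00--10, 0110-1, 1-1111, 101-11, 1100-1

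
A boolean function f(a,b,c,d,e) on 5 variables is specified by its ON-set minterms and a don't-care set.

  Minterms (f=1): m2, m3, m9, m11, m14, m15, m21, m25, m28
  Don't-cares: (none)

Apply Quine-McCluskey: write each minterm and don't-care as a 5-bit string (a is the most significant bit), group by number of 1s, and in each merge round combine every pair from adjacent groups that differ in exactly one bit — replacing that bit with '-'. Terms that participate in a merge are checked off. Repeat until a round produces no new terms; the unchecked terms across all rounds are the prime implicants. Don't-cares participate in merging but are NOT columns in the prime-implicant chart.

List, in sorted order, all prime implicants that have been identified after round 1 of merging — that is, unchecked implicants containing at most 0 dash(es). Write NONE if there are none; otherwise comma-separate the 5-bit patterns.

10101, 11100

[col 0] 00010*, 00011*, 01001*, 01011*, 01110*, 01111*, 10101, 11001*, 11100
[col 1] -1001, 0-011, 0001-, 01-11, 010-1, 0111-
Prime implicants: -1001, 0-011, 0001-, 01-11, 010-1, 0111-, 10101, 11100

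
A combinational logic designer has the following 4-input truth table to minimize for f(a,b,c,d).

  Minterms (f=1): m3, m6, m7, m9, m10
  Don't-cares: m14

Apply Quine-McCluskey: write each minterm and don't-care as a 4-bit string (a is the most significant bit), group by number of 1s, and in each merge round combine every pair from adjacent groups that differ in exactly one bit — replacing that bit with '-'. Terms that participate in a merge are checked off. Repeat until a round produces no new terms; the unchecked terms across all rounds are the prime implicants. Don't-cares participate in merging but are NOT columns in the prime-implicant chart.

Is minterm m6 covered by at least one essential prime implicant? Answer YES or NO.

[col 0] 0011*, 0110*, 0111*, 1001, 1010*, 1110*
[col 1] -110, 0-11, 011-, 1-10
Prime implicants: -110, 0-11, 011-, 1-10, 1001
PI chart (minterm → PIs covering it):
  3 | 0-11  (sole → essential)
  6 | -110,011-
  7 | 0-11,011-
  9 | 1001  (sole → essential)
  10 | 1-10  (sole → essential)
Essential prime implicants: 0-11, 1-10, 1001

NO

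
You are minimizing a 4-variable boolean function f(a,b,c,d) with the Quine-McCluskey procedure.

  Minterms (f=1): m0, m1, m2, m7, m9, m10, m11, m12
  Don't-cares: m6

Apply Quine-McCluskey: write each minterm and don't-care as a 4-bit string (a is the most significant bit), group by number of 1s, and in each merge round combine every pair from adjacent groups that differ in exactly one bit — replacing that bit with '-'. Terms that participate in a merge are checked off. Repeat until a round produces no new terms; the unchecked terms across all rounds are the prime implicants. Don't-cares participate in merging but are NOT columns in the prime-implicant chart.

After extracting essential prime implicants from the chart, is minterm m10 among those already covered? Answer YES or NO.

NO

Round 0: 0000✓ 0001✓ 0010✓ 0110✓ 0111✓ 1001✓ 1010✓ 1011✓ 1100
Round 1: -001 -010 0-10 00-0 000- 011- 10-1 101-
PIs = {-001, -010, 0-10, 00-0, 000-, 011-, 10-1, 101-, 1100}
Coverage chart:
  m0: 00-0,000-
  m1: -001,000-
  m2: -010,0-10,00-0
  m7: 011- ←essential
  m9: -001,10-1
  m10: -010,101-
  m11: 10-1,101-
  m12: 1100 ←essential
Essential: 011-, 1100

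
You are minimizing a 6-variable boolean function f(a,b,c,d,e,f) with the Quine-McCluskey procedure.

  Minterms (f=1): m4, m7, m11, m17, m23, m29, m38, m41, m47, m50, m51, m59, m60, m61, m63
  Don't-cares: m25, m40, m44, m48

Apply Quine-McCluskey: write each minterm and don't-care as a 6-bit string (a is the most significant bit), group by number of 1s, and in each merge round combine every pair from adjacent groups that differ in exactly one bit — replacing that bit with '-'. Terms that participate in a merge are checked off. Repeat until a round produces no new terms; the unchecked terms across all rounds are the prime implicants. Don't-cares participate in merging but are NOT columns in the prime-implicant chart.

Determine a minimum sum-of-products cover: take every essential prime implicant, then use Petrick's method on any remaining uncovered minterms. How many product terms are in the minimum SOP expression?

11

Round 0: 000100 000111✓ 001011 010001✓ 010111✓ 011001✓ 011101✓ 100110 101000✓ 101001✓ 101100✓ 101111✓ 110000✓ 110010✓ 110011✓ 111011✓ 111100✓ 111101✓ 111111✓
Round 1: -11101 0-0111 01-001 011-01 1-1100 1-1111 101-00 10100- 11-011 1100-0 11001- 111-11 1111-1 11110-
PIs = {-11101, 0-0111, 000100, 001011, 01-001, 011-01, 1-1100, 1-1111, 100110, 101-00, 10100-, 11-011, 1100-0, 11001-, 111-11, 1111-1, 11110-}
Coverage chart:
  m4: 000100 ←essential
  m7: 0-0111 ←essential
  m11: 001011 ←essential
  m17: 01-001 ←essential
  m23: 0-0111 ←essential
  m29: -11101,011-01
  m38: 100110 ←essential
  m41: 10100- ←essential
  m47: 1-1111 ←essential
  m50: 1100-0,11001-
  m51: 11-011,11001-
  m59: 11-011,111-11
  m60: 1-1100,11110-
  m61: -11101,1111-1,11110-
  m63: 1-1111,111-11,1111-1
Essential: 0-0111, 000100, 001011, 01-001, 1-1111, 100110, 10100-
Petrick residual → -11101, 1-1100, 11-011, 1100-0
Min cover (11 terms): bcde'f + a'c'def + a'b'c'de'f' + a'b'cd'ef + a'bd'e'f + acde'f' + acdef + ab'c'def' + ab'cd'e' + abd'ef + abc'd'f'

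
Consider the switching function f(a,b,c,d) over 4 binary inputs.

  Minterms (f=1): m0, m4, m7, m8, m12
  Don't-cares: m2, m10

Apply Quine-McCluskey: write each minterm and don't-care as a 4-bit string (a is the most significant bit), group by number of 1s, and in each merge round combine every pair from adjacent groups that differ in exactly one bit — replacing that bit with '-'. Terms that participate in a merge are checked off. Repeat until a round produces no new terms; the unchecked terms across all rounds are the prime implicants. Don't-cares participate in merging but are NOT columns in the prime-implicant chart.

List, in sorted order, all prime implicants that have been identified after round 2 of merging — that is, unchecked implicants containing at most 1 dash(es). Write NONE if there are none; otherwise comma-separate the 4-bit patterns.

Round 0: 0000✓ 0010✓ 0100✓ 0111 1000✓ 1010✓ 1100✓
Round 1: -000✓ -010✓ -100✓ 0-00✓ 00-0✓ 1-00✓ 10-0✓
Round 2: --00 -0-0
PIs = {--00, -0-0, 0111}

0111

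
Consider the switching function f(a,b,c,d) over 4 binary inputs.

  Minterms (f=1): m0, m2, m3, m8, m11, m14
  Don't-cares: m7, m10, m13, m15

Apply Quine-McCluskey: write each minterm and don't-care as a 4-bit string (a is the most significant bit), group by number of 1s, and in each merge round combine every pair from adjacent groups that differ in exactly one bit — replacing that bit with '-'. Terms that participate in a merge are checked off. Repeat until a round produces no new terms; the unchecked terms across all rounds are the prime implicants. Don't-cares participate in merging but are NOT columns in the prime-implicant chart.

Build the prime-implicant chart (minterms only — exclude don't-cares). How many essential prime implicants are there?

2

[col 0] 0000*, 0010*, 0011*, 0111*, 1000*, 1010*, 1011*, 1101*, 1110*, 1111*
[col 1] -000*, -010*, -011*, -111*, 0-11*, 00-0*, 001-*, 1-10*, 1-11*, 10-0*, 101-*, 11-1, 111-*
[col 2] --11, -0-0, -01-, 1-1-
Prime implicants: --11, -0-0, -01-, 1-1-, 11-1
PI chart (minterm → PIs covering it):
  0 | -0-0  (sole → essential)
  2 | -0-0,-01-
  3 | --11,-01-
  8 | -0-0  (sole → essential)
  11 | --11,-01-,1-1-
  14 | 1-1-  (sole → essential)
Essential prime implicants: -0-0, 1-1-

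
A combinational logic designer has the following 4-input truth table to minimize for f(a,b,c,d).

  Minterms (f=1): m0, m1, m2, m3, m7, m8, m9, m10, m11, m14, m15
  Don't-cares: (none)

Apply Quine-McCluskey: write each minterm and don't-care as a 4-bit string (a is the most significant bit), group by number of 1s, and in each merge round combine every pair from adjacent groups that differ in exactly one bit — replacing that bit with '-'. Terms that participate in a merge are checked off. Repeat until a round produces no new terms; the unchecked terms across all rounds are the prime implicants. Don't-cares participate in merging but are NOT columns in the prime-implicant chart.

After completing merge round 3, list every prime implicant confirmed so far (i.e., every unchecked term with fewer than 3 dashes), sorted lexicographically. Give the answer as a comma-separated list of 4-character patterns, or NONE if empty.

size-2^0 implicants → 0000(✓)  0001(✓)  0010(✓)  0011(✓)  0111(✓)  1000(✓)  1001(✓)  1010(✓)  1011(✓)  1110(✓)  1111(✓)
size-2^1 implicants → -000(✓)  -001(✓)  -010(✓)  -011(✓)  -111(✓)  0-11(✓)  00-0(✓)  00-1(✓)  000-(✓)  001-(✓)  1-10(✓)  1-11(✓)  10-0(✓)  10-1(✓)  100-(✓)  101-(✓)  111-(✓)
size-2^2 implicants → --11  -0-0(✓)  -0-1(✓)  -00-(✓)  -01-(✓)  00--(✓)  1-1-  10--(✓)
size-2^3 implicants → -0--
Unchecked terms (primes): --11, -0--, 1-1-

--11, 1-1-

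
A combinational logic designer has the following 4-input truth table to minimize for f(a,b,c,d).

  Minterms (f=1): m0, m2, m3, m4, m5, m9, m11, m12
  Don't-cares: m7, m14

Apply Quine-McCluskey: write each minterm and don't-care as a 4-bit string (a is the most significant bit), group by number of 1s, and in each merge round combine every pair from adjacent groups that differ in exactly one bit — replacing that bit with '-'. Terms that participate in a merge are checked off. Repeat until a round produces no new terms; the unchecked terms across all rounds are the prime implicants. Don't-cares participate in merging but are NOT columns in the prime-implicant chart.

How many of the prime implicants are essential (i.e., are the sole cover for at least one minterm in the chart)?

[col 0] 0000*, 0010*, 0011*, 0100*, 0101*, 0111*, 1001*, 1011*, 1100*, 1110*
[col 1] -011, -100, 0-00, 0-11, 00-0, 001-, 01-1, 010-, 10-1, 11-0
Prime implicants: -011, -100, 0-00, 0-11, 00-0, 001-, 01-1, 010-, 10-1, 11-0
PI chart (minterm → PIs covering it):
  0 | 0-00,00-0
  2 | 00-0,001-
  3 | -011,0-11,001-
  4 | -100,0-00,010-
  5 | 01-1,010-
  9 | 10-1  (sole → essential)
  11 | -011,10-1
  12 | -100,11-0
Essential prime implicants: 10-1

1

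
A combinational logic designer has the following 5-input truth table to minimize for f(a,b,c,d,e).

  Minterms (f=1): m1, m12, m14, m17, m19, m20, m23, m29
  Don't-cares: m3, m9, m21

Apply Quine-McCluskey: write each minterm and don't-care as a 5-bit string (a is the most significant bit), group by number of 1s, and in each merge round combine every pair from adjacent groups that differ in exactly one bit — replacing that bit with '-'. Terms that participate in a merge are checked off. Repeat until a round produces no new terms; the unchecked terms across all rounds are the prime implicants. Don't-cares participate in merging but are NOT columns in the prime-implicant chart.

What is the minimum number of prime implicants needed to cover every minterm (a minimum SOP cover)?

5

Round 0: 00001✓ 00011✓ 01001✓ 01100✓ 01110✓ 10001✓ 10011✓ 10100✓ 10101✓ 10111✓ 11101✓
Round 1: -0001✓ -0011✓ 0-001 000-1✓ 011-0 1-101 10-01✓ 10-11✓ 100-1✓ 101-1✓ 1010-
Round 2: -00-1 10--1
PIs = {-00-1, 0-001, 011-0, 1-101, 10--1, 1010-}
Coverage chart:
  m1: -00-1,0-001
  m12: 011-0 ←essential
  m14: 011-0 ←essential
  m17: -00-1,10--1
  m19: -00-1,10--1
  m20: 1010- ←essential
  m23: 10--1 ←essential
  m29: 1-101 ←essential
Essential: 011-0, 1-101, 10--1, 1010-
Petrick residual → -00-1
Min cover (5 terms): b'c'e + a'bce' + acd'e + ab'e + ab'cd'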